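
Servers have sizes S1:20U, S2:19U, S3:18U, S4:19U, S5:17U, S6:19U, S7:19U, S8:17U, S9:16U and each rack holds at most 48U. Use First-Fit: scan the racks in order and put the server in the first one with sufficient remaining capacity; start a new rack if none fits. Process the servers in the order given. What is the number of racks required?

rack 1: place S1 (20U), 28U left
rack 1: place S2 (19U), 9U left
rack 2: place S3 (18U), 30U left
rack 2: place S4 (19U), 11U left
rack 3: place S5 (17U), 31U left
rack 3: place S6 (19U), 12U left
rack 4: place S7 (19U), 29U left
rack 4: place S8 (17U), 12U left
rack 5: place S9 (16U), 32U left

5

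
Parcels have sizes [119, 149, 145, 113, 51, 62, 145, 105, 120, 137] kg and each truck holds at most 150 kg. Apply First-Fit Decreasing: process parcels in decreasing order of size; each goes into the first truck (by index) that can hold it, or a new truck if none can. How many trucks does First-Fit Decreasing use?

9 trucks

Sorted descending: 149, 145, 145, 137, 120, 119, 113, 105, 62, 51.
Put 149 kg in truck 1; 1 kg remain.
Put 145 kg in truck 2; 5 kg remain.
Put 145 kg in truck 3; 5 kg remain.
Put 137 kg in truck 4; 13 kg remain.
Put 120 kg in truck 5; 30 kg remain.
Put 119 kg in truck 6; 31 kg remain.
Put 113 kg in truck 7; 37 kg remain.
Put 105 kg in truck 8; 45 kg remain.
Put 62 kg in truck 9; 88 kg remain.
Put 51 kg in truck 9; 37 kg remain.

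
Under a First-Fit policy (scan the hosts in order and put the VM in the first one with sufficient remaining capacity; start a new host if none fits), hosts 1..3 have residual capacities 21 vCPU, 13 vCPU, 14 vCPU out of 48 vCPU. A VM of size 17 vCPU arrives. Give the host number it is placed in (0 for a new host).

1

Hosts with room: host 1 (21 vCPU).
The first with room is host 1.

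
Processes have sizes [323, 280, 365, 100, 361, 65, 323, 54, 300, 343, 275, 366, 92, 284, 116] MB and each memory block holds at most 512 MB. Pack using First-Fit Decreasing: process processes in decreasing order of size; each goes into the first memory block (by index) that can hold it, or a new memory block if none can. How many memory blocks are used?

10 memory blocks

Sorted descending: 366, 365, 361, 343, 323, 323, 300, 284, 280, 275, 116, 100, 92, 65, 54.
memory block 1: place 366 MB, 146 MB left
memory block 2: place 365 MB, 147 MB left
memory block 3: place 361 MB, 151 MB left
memory block 4: place 343 MB, 169 MB left
memory block 5: place 323 MB, 189 MB left
memory block 6: place 323 MB, 189 MB left
memory block 7: place 300 MB, 212 MB left
memory block 8: place 284 MB, 228 MB left
memory block 9: place 280 MB, 232 MB left
memory block 10: place 275 MB, 237 MB left
memory block 1: place 116 MB, 30 MB left
memory block 2: place 100 MB, 47 MB left
memory block 3: place 92 MB, 59 MB left
memory block 4: place 65 MB, 104 MB left
memory block 3: place 54 MB, 5 MB left
Final memory blocks: [366,116] [365,100] [361,92,54] [343,65] [323] [323] [300] [284] [280] [275].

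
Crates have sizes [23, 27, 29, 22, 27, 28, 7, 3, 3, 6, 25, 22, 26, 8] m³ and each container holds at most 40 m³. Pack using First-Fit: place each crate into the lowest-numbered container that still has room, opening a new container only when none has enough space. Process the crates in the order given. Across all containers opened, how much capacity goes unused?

23 m³ → container 1 (remaining 17 m³)
27 m³ → container 2 (remaining 13 m³)
29 m³ → container 3 (remaining 11 m³)
22 m³ → container 4 (remaining 18 m³)
27 m³ → container 5 (remaining 13 m³)
28 m³ → container 6 (remaining 12 m³)
7 m³ → container 1 (remaining 10 m³)
3 m³ → container 1 (remaining 7 m³)
3 m³ → container 1 (remaining 4 m³)
6 m³ → container 2 (remaining 7 m³)
25 m³ → container 7 (remaining 15 m³)
22 m³ → container 8 (remaining 18 m³)
26 m³ → container 9 (remaining 14 m³)
8 m³ → container 3 (remaining 3 m³)
9 containers × 40 m³ = 360 m³; used 256 m³; unused 104 m³.

104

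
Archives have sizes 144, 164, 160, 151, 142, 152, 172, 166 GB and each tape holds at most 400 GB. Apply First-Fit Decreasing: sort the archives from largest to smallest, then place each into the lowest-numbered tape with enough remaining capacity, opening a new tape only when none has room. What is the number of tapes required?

4 tapes

Sorted descending: 172, 166, 164, 160, 152, 151, 144, 142.
Put 172 GB in tape 1; 228 GB remain.
Put 166 GB in tape 1; 62 GB remain.
Put 164 GB in tape 2; 236 GB remain.
Put 160 GB in tape 2; 76 GB remain.
Put 152 GB in tape 3; 248 GB remain.
Put 151 GB in tape 3; 97 GB remain.
Put 144 GB in tape 4; 256 GB remain.
Put 142 GB in tape 4; 114 GB remain.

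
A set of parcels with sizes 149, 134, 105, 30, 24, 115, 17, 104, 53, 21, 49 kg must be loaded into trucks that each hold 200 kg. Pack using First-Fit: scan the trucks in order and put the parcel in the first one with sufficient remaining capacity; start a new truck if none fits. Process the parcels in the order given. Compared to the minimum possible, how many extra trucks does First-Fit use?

First-Fit: [149,30,17] [134,24,21] [105,53] [115,49] [104] → 5 trucks.
Total size 801 kg; any packing needs at least ⌈801/200⌉ = 5 trucks.
So 5 is already optimal.

0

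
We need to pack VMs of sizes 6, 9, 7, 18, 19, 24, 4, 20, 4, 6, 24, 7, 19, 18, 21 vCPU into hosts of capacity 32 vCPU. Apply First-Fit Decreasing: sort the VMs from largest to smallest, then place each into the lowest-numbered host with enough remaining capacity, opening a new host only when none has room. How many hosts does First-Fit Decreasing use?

8

Sorted descending: 24, 24, 21, 20, 19, 19, 18, 18, 9, 7, 7, 6, 6, 4, 4.
24 vCPU → host 1 (remaining 8 vCPU)
24 vCPU → host 2 (remaining 8 vCPU)
21 vCPU → host 3 (remaining 11 vCPU)
20 vCPU → host 4 (remaining 12 vCPU)
19 vCPU → host 5 (remaining 13 vCPU)
19 vCPU → host 6 (remaining 13 vCPU)
18 vCPU → host 7 (remaining 14 vCPU)
18 vCPU → host 8 (remaining 14 vCPU)
9 vCPU → host 3 (remaining 2 vCPU)
7 vCPU → host 1 (remaining 1 vCPU)
7 vCPU → host 2 (remaining 1 vCPU)
6 vCPU → host 4 (remaining 6 vCPU)
6 vCPU → host 4 (remaining 0 vCPU)
4 vCPU → host 5 (remaining 9 vCPU)
4 vCPU → host 5 (remaining 5 vCPU)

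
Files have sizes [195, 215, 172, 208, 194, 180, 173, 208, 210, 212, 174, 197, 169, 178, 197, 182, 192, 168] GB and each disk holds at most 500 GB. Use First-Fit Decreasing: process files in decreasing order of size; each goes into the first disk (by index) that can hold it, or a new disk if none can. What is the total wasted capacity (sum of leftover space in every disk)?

1076

Sorted descending: 215, 212, 210, 208, 208, 197, 197, 195, 194, 192, 182, 180, 178, 174, 173, 172, 169, 168.
disk 1: place 215 GB, 285 GB left
disk 1: place 212 GB, 73 GB left
disk 2: place 210 GB, 290 GB left
disk 2: place 208 GB, 82 GB left
disk 3: place 208 GB, 292 GB left
disk 3: place 197 GB, 95 GB left
disk 4: place 197 GB, 303 GB left
disk 4: place 195 GB, 108 GB left
disk 5: place 194 GB, 306 GB left
disk 5: place 192 GB, 114 GB left
disk 6: place 182 GB, 318 GB left
disk 6: place 180 GB, 138 GB left
disk 7: place 178 GB, 322 GB left
disk 7: place 174 GB, 148 GB left
disk 8: place 173 GB, 327 GB left
disk 8: place 172 GB, 155 GB left
disk 9: place 169 GB, 331 GB left
disk 9: place 168 GB, 163 GB left
9 disks × 500 GB = 4500 GB; used 3424 GB; unused 1076 GB.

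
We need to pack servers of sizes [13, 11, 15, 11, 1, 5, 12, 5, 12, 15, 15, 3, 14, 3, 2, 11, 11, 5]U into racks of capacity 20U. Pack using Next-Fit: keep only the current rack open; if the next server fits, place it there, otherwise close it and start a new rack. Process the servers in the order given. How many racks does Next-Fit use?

13U → rack 1 (remaining 7U)
11U → rack 2 (remaining 9U)
15U → rack 3 (remaining 5U)
11U → rack 4 (remaining 9U)
1U → rack 4 (remaining 8U)
5U → rack 4 (remaining 3U)
12U → rack 5 (remaining 8U)
5U → rack 5 (remaining 3U)
12U → rack 6 (remaining 8U)
15U → rack 7 (remaining 5U)
15U → rack 8 (remaining 5U)
3U → rack 8 (remaining 2U)
14U → rack 9 (remaining 6U)
3U → rack 9 (remaining 3U)
2U → rack 9 (remaining 1U)
11U → rack 10 (remaining 9U)
11U → rack 11 (remaining 9U)
5U → rack 11 (remaining 4U)

11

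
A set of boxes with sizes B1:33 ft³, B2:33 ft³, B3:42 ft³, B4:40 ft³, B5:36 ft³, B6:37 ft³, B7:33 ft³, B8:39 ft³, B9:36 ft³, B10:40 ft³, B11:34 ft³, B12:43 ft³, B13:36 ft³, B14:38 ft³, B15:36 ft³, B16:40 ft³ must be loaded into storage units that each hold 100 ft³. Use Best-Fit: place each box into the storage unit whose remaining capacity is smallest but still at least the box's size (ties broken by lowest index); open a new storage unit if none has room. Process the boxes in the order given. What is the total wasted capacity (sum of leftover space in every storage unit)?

204

Put B1 (33 ft³) in storage unit 1; 67 ft³ remain.
Put B2 (33 ft³) in storage unit 1; 34 ft³ remain.
Put B3 (42 ft³) in storage unit 2; 58 ft³ remain.
Put B4 (40 ft³) in storage unit 2; 18 ft³ remain.
Put B5 (36 ft³) in storage unit 3; 64 ft³ remain.
Put B6 (37 ft³) in storage unit 3; 27 ft³ remain.
Put B7 (33 ft³) in storage unit 1; 1 ft³ remain.
Put B8 (39 ft³) in storage unit 4; 61 ft³ remain.
Put B9 (36 ft³) in storage unit 4; 25 ft³ remain.
Put B10 (40 ft³) in storage unit 5; 60 ft³ remain.
Put B11 (34 ft³) in storage unit 5; 26 ft³ remain.
Put B12 (43 ft³) in storage unit 6; 57 ft³ remain.
Put B13 (36 ft³) in storage unit 6; 21 ft³ remain.
Put B14 (38 ft³) in storage unit 7; 62 ft³ remain.
Put B15 (36 ft³) in storage unit 7; 26 ft³ remain.
Put B16 (40 ft³) in storage unit 8; 60 ft³ remain.
8 storage units × 100 ft³ = 800 ft³; used 596 ft³; unused 204 ft³.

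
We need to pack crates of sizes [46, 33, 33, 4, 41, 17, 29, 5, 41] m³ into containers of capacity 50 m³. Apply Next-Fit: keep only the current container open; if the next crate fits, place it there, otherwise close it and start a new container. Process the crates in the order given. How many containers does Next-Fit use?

46 m³ → container 1 (remaining 4 m³)
33 m³ → container 2 (remaining 17 m³)
33 m³ → container 3 (remaining 17 m³)
4 m³ → container 3 (remaining 13 m³)
41 m³ → container 4 (remaining 9 m³)
17 m³ → container 5 (remaining 33 m³)
29 m³ → container 5 (remaining 4 m³)
5 m³ → container 6 (remaining 45 m³)
41 m³ → container 6 (remaining 4 m³)

6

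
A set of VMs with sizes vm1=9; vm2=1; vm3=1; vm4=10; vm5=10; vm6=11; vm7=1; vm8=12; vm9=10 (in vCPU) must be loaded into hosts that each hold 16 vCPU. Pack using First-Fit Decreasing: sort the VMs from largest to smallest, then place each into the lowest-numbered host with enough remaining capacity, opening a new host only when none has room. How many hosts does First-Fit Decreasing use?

6

Sorted descending: 12, 11, 10, 10, 10, 9, 1, 1, 1.
host 1: place 12 vCPU, 4 vCPU left
host 2: place 11 vCPU, 5 vCPU left
host 3: place 10 vCPU, 6 vCPU left
host 4: place 10 vCPU, 6 vCPU left
host 5: place 10 vCPU, 6 vCPU left
host 6: place 9 vCPU, 7 vCPU left
host 1: place 1 vCPU, 3 vCPU left
host 1: place 1 vCPU, 2 vCPU left
host 1: place 1 vCPU, 1 vCPU left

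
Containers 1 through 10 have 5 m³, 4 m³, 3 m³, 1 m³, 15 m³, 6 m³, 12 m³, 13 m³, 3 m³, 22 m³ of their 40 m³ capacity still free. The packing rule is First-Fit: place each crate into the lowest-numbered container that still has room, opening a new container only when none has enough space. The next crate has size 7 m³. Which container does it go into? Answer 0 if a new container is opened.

Containers with room: container 5 (15 m³), container 7 (12 m³), container 8 (13 m³), container 10 (22 m³).
The first with room is container 5.

5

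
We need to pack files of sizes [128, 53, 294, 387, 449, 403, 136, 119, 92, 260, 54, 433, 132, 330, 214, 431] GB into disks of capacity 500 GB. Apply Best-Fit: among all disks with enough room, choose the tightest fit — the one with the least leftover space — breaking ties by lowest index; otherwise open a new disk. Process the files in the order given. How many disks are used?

9

128 GB → disk 1 (remaining 372 GB)
53 GB → disk 1 (remaining 319 GB)
294 GB → disk 1 (remaining 25 GB)
387 GB → disk 2 (remaining 113 GB)
449 GB → disk 3 (remaining 51 GB)
403 GB → disk 4 (remaining 97 GB)
136 GB → disk 5 (remaining 364 GB)
119 GB → disk 5 (remaining 245 GB)
92 GB → disk 4 (remaining 5 GB)
260 GB → disk 6 (remaining 240 GB)
54 GB → disk 2 (remaining 59 GB)
433 GB → disk 7 (remaining 67 GB)
132 GB → disk 6 (remaining 108 GB)
330 GB → disk 8 (remaining 170 GB)
214 GB → disk 5 (remaining 31 GB)
431 GB → disk 9 (remaining 69 GB)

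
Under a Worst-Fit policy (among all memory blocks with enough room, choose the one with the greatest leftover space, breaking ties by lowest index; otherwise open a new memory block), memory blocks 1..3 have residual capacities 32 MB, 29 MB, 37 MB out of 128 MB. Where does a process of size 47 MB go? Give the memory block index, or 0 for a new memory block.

No memory block has ≥ 47 MB free, so a new memory block is opened.

0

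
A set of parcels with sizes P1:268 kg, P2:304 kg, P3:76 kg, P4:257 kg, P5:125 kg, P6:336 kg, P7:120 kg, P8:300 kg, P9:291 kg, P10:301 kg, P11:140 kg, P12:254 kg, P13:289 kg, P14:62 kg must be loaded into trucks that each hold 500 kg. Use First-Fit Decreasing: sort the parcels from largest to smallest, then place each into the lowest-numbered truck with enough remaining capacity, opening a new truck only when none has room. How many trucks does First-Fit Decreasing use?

9

Sorted descending: 336, 304, 301, 300, 291, 289, 268, 257, 254, 140, 125, 120, 76, 62.
truck 1: place 336 kg, 164 kg left
truck 2: place 304 kg, 196 kg left
truck 3: place 301 kg, 199 kg left
truck 4: place 300 kg, 200 kg left
truck 5: place 291 kg, 209 kg left
truck 6: place 289 kg, 211 kg left
truck 7: place 268 kg, 232 kg left
truck 8: place 257 kg, 243 kg left
truck 9: place 254 kg, 246 kg left
truck 1: place 140 kg, 24 kg left
truck 2: place 125 kg, 71 kg left
truck 3: place 120 kg, 79 kg left
truck 3: place 76 kg, 3 kg left
truck 2: place 62 kg, 9 kg left
Final trucks: [336,140] [304,125,62] [301,120,76] [300] [291] [289] [268] [257] [254].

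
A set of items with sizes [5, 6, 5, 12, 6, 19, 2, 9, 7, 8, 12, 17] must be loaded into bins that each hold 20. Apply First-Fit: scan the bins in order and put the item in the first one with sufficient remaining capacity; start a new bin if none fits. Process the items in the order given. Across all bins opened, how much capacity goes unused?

5 → bin 1 (remaining 15)
6 → bin 1 (remaining 9)
5 → bin 1 (remaining 4)
12 → bin 2 (remaining 8)
6 → bin 2 (remaining 2)
19 → bin 3 (remaining 1)
2 → bin 1 (remaining 2)
9 → bin 4 (remaining 11)
7 → bin 4 (remaining 4)
8 → bin 5 (remaining 12)
12 → bin 5 (remaining 0)
17 → bin 6 (remaining 3)
6 bins × 20 = 120; used 108; unused 12.

12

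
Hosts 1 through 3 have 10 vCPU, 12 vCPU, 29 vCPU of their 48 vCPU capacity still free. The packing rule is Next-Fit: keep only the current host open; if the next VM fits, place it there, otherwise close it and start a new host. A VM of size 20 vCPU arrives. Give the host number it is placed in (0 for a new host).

3

Next-Fit only looks at host 3, which has 29 vCPU free.
20 vCPU fits there.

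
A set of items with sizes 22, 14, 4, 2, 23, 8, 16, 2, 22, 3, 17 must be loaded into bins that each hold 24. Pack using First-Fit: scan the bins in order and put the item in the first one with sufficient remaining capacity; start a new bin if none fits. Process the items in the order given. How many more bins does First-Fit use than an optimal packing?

0

First-Fit: [22,2] [14,4,2,3] [23] [8,16] [22] [17] → 6 bins.
Total size 133; any packing needs at least ⌈133/24⌉ = 6 bins.
So 6 is already optimal.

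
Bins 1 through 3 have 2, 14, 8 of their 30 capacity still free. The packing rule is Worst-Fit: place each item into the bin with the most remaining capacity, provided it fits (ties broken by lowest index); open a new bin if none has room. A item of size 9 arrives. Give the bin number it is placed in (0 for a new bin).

Bins with room: bin 2 (14).
Most room is bin 2 with 14 free.

2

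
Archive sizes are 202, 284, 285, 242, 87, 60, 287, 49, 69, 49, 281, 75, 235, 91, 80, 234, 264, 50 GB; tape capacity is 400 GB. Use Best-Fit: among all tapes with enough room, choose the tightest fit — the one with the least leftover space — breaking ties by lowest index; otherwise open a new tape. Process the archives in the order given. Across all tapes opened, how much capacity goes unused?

676

202 GB → tape 1 (remaining 198 GB)
284 GB → tape 2 (remaining 116 GB)
285 GB → tape 3 (remaining 115 GB)
242 GB → tape 4 (remaining 158 GB)
87 GB → tape 3 (remaining 28 GB)
60 GB → tape 2 (remaining 56 GB)
287 GB → tape 5 (remaining 113 GB)
49 GB → tape 2 (remaining 7 GB)
69 GB → tape 5 (remaining 44 GB)
49 GB → tape 4 (remaining 109 GB)
281 GB → tape 6 (remaining 119 GB)
75 GB → tape 4 (remaining 34 GB)
235 GB → tape 7 (remaining 165 GB)
91 GB → tape 6 (remaining 28 GB)
80 GB → tape 7 (remaining 85 GB)
234 GB → tape 8 (remaining 166 GB)
264 GB → tape 9 (remaining 136 GB)
50 GB → tape 7 (remaining 35 GB)
9 tapes × 400 GB = 3600 GB; used 2924 GB; unused 676 GB.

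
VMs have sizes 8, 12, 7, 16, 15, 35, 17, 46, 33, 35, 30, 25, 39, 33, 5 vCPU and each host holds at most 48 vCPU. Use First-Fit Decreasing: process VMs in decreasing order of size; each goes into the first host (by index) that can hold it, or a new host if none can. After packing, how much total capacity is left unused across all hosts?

Sorted descending: 46, 39, 35, 35, 33, 33, 30, 25, 17, 16, 15, 12, 8, 7, 5.
46 vCPU → host 1 (remaining 2 vCPU)
39 vCPU → host 2 (remaining 9 vCPU)
35 vCPU → host 3 (remaining 13 vCPU)
35 vCPU → host 4 (remaining 13 vCPU)
33 vCPU → host 5 (remaining 15 vCPU)
33 vCPU → host 6 (remaining 15 vCPU)
30 vCPU → host 7 (remaining 18 vCPU)
25 vCPU → host 8 (remaining 23 vCPU)
17 vCPU → host 7 (remaining 1 vCPU)
16 vCPU → host 8 (remaining 7 vCPU)
15 vCPU → host 5 (remaining 0 vCPU)
12 vCPU → host 3 (remaining 1 vCPU)
8 vCPU → host 2 (remaining 1 vCPU)
7 vCPU → host 4 (remaining 6 vCPU)
5 vCPU → host 4 (remaining 1 vCPU)
8 hosts × 48 vCPU = 384 vCPU; used 356 vCPU; unused 28 vCPU.

28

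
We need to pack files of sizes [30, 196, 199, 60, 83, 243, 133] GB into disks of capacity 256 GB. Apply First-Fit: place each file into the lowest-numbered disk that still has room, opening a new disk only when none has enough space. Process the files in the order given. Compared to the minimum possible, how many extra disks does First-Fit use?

1

First-Fit: [30,196] [199] [60,83] [243] [133] → 5 disks.
Total size 944 GB; any packing needs at least ⌈944/256⌉ = 4 disks.
An optimal packing achieves that bound: [243] [199,30] [196,60] [133,83] → 4 disks.
Excess: 5 − 4 = 1.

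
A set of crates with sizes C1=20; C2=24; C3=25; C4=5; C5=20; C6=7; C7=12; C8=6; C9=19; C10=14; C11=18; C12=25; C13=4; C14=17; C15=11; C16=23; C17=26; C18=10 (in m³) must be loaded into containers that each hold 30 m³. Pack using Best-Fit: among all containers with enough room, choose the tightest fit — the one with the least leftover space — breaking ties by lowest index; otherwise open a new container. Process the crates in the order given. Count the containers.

11 containers

Put C1 (20 m³) in container 1; 10 m³ remain.
Put C2 (24 m³) in container 2; 6 m³ remain.
Put C3 (25 m³) in container 3; 5 m³ remain.
Put C4 (5 m³) in container 3; 0 m³ remain.
Put C5 (20 m³) in container 4; 10 m³ remain.
Put C6 (7 m³) in container 1; 3 m³ remain.
Put C7 (12 m³) in container 5; 18 m³ remain.
Put C8 (6 m³) in container 2; 0 m³ remain.
Put C9 (19 m³) in container 6; 11 m³ remain.
Put C10 (14 m³) in container 5; 4 m³ remain.
Put C11 (18 m³) in container 7; 12 m³ remain.
Put C12 (25 m³) in container 8; 5 m³ remain.
Put C13 (4 m³) in container 5; 0 m³ remain.
Put C14 (17 m³) in container 9; 13 m³ remain.
Put C15 (11 m³) in container 6; 0 m³ remain.
Put C16 (23 m³) in container 10; 7 m³ remain.
Put C17 (26 m³) in container 11; 4 m³ remain.
Put C18 (10 m³) in container 4; 0 m³ remain.
Final containers: [20,7] [24,6] [25,5] [20,10] [12,14,4] [19,11] [18] [25] [17] [23] [26].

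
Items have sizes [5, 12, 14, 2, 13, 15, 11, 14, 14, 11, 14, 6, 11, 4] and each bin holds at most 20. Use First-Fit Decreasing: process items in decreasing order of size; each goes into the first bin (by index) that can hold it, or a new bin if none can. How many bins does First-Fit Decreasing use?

Sorted descending: 15, 14, 14, 14, 14, 13, 12, 11, 11, 11, 6, 5, 4, 2.
bin 1: place 15, 5 left
bin 2: place 14, 6 left
bin 3: place 14, 6 left
bin 4: place 14, 6 left
bin 5: place 14, 6 left
bin 6: place 13, 7 left
bin 7: place 12, 8 left
bin 8: place 11, 9 left
bin 9: place 11, 9 left
bin 10: place 11, 9 left
bin 2: place 6, 0 left
bin 1: place 5, 0 left
bin 3: place 4, 2 left
bin 3: place 2, 0 left

10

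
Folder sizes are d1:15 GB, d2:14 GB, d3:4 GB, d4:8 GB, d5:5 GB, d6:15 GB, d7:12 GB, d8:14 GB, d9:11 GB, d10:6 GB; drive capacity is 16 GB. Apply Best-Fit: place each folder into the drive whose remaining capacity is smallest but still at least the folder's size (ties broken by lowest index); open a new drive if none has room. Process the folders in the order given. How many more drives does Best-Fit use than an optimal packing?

Best-Fit: [15] [14] [4,8] [5,11] [15] [12] [14] [6] → 8 drives.
Total size 104 GB; any packing needs at least ⌈104/16⌉ = 7 drives.
An optimal packing achieves that bound: [15] [15] [14] [14] [12,4] [11,5] [8,6] → 7 drives.
Excess: 8 − 7 = 1.

1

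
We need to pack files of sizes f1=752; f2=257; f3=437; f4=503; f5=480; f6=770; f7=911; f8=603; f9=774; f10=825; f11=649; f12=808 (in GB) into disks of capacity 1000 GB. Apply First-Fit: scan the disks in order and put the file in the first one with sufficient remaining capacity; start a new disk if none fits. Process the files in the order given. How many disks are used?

Put f1 (752 GB) in disk 1; 248 GB remain.
Put f2 (257 GB) in disk 2; 743 GB remain.
Put f3 (437 GB) in disk 2; 306 GB remain.
Put f4 (503 GB) in disk 3; 497 GB remain.
Put f5 (480 GB) in disk 3; 17 GB remain.
Put f6 (770 GB) in disk 4; 230 GB remain.
Put f7 (911 GB) in disk 5; 89 GB remain.
Put f8 (603 GB) in disk 6; 397 GB remain.
Put f9 (774 GB) in disk 7; 226 GB remain.
Put f10 (825 GB) in disk 8; 175 GB remain.
Put f11 (649 GB) in disk 9; 351 GB remain.
Put f12 (808 GB) in disk 10; 192 GB remain.

10 disks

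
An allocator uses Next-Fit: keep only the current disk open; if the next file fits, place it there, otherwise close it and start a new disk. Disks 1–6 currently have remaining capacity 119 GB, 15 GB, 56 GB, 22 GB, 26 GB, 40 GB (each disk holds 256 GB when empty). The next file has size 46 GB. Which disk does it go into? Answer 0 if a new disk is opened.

0

Next-Fit only looks at disk 6, which has 40 GB free.
46 GB does not fit, so a new disk is opened.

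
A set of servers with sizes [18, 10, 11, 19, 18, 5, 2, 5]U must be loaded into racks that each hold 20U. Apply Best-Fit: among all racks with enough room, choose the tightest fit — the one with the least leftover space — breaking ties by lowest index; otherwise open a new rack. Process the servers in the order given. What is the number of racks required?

rack 1: place 18U, 2U left
rack 2: place 10U, 10U left
rack 3: place 11U, 9U left
rack 4: place 19U, 1U left
rack 5: place 18U, 2U left
rack 3: place 5U, 4U left
rack 1: place 2U, 0U left
rack 2: place 5U, 5U left
Final racks: [18,2] [10,5] [11,5] [19] [18].

5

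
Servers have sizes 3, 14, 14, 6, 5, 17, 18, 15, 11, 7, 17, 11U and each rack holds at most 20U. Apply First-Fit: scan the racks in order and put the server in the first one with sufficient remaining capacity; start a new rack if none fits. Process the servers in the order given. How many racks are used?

8

Put 3U in rack 1; 17U remain.
Put 14U in rack 1; 3U remain.
Put 14U in rack 2; 6U remain.
Put 6U in rack 2; 0U remain.
Put 5U in rack 3; 15U remain.
Put 17U in rack 4; 3U remain.
Put 18U in rack 5; 2U remain.
Put 15U in rack 3; 0U remain.
Put 11U in rack 6; 9U remain.
Put 7U in rack 6; 2U remain.
Put 17U in rack 7; 3U remain.
Put 11U in rack 8; 9U remain.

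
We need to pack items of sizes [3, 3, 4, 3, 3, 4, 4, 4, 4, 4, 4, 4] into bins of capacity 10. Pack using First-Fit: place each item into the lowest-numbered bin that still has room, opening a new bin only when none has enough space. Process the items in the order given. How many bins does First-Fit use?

bin 1: place 3, 7 left
bin 1: place 3, 4 left
bin 1: place 4, 0 left
bin 2: place 3, 7 left
bin 2: place 3, 4 left
bin 2: place 4, 0 left
bin 3: place 4, 6 left
bin 3: place 4, 2 left
bin 4: place 4, 6 left
bin 4: place 4, 2 left
bin 5: place 4, 6 left
bin 5: place 4, 2 left
Final bins: [3,3,4] [3,3,4] [4,4] [4,4] [4,4].

5 bins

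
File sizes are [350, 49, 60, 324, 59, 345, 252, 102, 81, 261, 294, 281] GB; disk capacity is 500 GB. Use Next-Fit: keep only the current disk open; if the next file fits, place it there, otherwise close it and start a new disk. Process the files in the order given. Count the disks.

Put 350 GB in disk 1; 150 GB remain.
Put 49 GB in disk 1; 101 GB remain.
Put 60 GB in disk 1; 41 GB remain.
Put 324 GB in disk 2; 176 GB remain.
Put 59 GB in disk 2; 117 GB remain.
Put 345 GB in disk 3; 155 GB remain.
Put 252 GB in disk 4; 248 GB remain.
Put 102 GB in disk 4; 146 GB remain.
Put 81 GB in disk 4; 65 GB remain.
Put 261 GB in disk 5; 239 GB remain.
Put 294 GB in disk 6; 206 GB remain.
Put 281 GB in disk 7; 219 GB remain.

7 disks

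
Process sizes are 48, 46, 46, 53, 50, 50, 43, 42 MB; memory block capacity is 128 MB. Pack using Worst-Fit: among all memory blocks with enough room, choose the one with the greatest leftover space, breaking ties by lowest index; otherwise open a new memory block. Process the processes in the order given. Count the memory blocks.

4 memory blocks

48 MB → memory block 1 (remaining 80 MB)
46 MB → memory block 1 (remaining 34 MB)
46 MB → memory block 2 (remaining 82 MB)
53 MB → memory block 2 (remaining 29 MB)
50 MB → memory block 3 (remaining 78 MB)
50 MB → memory block 3 (remaining 28 MB)
43 MB → memory block 4 (remaining 85 MB)
42 MB → memory block 4 (remaining 43 MB)
Final memory blocks: [48,46] [46,53] [50,50] [43,42].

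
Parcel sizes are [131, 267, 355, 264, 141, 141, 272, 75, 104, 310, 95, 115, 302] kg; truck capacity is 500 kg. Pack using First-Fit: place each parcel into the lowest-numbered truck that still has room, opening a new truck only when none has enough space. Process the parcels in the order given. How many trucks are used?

6

truck 1: place 131 kg, 369 kg left
truck 1: place 267 kg, 102 kg left
truck 2: place 355 kg, 145 kg left
truck 3: place 264 kg, 236 kg left
truck 2: place 141 kg, 4 kg left
truck 3: place 141 kg, 95 kg left
truck 4: place 272 kg, 228 kg left
truck 1: place 75 kg, 27 kg left
truck 4: place 104 kg, 124 kg left
truck 5: place 310 kg, 190 kg left
truck 3: place 95 kg, 0 kg left
truck 4: place 115 kg, 9 kg left
truck 6: place 302 kg, 198 kg left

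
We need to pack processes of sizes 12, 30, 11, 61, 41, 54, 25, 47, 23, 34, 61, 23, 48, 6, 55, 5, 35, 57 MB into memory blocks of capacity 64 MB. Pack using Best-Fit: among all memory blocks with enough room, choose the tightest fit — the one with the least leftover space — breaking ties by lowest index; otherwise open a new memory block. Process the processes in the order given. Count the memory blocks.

Put 12 MB in memory block 1; 52 MB remain.
Put 30 MB in memory block 1; 22 MB remain.
Put 11 MB in memory block 1; 11 MB remain.
Put 61 MB in memory block 2; 3 MB remain.
Put 41 MB in memory block 3; 23 MB remain.
Put 54 MB in memory block 4; 10 MB remain.
Put 25 MB in memory block 5; 39 MB remain.
Put 47 MB in memory block 6; 17 MB remain.
Put 23 MB in memory block 3; 0 MB remain.
Put 34 MB in memory block 5; 5 MB remain.
Put 61 MB in memory block 7; 3 MB remain.
Put 23 MB in memory block 8; 41 MB remain.
Put 48 MB in memory block 9; 16 MB remain.
Put 6 MB in memory block 4; 4 MB remain.
Put 55 MB in memory block 10; 9 MB remain.
Put 5 MB in memory block 5; 0 MB remain.
Put 35 MB in memory block 8; 6 MB remain.
Put 57 MB in memory block 11; 7 MB remain.

11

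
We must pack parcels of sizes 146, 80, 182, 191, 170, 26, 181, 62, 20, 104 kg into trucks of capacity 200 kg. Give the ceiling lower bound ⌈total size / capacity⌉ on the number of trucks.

6

Total size = 146 + 80 + 182 + 191 + 170 + 26 + 181 + 62 + 20 + 104 = 1162 kg.
⌈1162 / 200⌉ = 6.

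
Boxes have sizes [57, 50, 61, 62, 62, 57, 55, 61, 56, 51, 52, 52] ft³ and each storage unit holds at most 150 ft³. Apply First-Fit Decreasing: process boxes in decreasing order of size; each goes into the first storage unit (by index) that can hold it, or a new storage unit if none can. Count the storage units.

Sorted descending: 62, 62, 61, 61, 57, 57, 56, 55, 52, 52, 51, 50.
storage unit 1: place 62 ft³, 88 ft³ left
storage unit 1: place 62 ft³, 26 ft³ left
storage unit 2: place 61 ft³, 89 ft³ left
storage unit 2: place 61 ft³, 28 ft³ left
storage unit 3: place 57 ft³, 93 ft³ left
storage unit 3: place 57 ft³, 36 ft³ left
storage unit 4: place 56 ft³, 94 ft³ left
storage unit 4: place 55 ft³, 39 ft³ left
storage unit 5: place 52 ft³, 98 ft³ left
storage unit 5: place 52 ft³, 46 ft³ left
storage unit 6: place 51 ft³, 99 ft³ left
storage unit 6: place 50 ft³, 49 ft³ left

6 storage units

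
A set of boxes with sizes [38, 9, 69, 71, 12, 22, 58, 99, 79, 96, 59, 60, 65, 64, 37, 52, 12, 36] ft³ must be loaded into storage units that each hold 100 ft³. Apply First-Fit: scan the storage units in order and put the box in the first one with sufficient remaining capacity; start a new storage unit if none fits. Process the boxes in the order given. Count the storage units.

12

38 ft³ → storage unit 1 (remaining 62 ft³)
9 ft³ → storage unit 1 (remaining 53 ft³)
69 ft³ → storage unit 2 (remaining 31 ft³)
71 ft³ → storage unit 3 (remaining 29 ft³)
12 ft³ → storage unit 1 (remaining 41 ft³)
22 ft³ → storage unit 1 (remaining 19 ft³)
58 ft³ → storage unit 4 (remaining 42 ft³)
99 ft³ → storage unit 5 (remaining 1 ft³)
79 ft³ → storage unit 6 (remaining 21 ft³)
96 ft³ → storage unit 7 (remaining 4 ft³)
59 ft³ → storage unit 8 (remaining 41 ft³)
60 ft³ → storage unit 9 (remaining 40 ft³)
65 ft³ → storage unit 10 (remaining 35 ft³)
64 ft³ → storage unit 11 (remaining 36 ft³)
37 ft³ → storage unit 4 (remaining 5 ft³)
52 ft³ → storage unit 12 (remaining 48 ft³)
12 ft³ → storage unit 1 (remaining 7 ft³)
36 ft³ → storage unit 8 (remaining 5 ft³)
Final storage units: [38,9,12,22,12] [69] [71] [58,37] [99] [79] [96] [59,36] [60] [65] [64] [52].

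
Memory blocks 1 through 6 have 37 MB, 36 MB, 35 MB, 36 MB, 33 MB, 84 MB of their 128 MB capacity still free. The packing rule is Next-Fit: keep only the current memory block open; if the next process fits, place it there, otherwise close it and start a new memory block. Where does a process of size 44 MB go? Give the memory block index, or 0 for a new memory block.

Next-Fit only looks at memory block 6, which has 84 MB free.
44 MB fits there.

6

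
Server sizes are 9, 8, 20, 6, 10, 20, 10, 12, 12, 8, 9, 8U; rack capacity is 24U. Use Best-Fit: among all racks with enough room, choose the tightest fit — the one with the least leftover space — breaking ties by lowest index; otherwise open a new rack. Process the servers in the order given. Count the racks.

9U → rack 1 (remaining 15U)
8U → rack 1 (remaining 7U)
20U → rack 2 (remaining 4U)
6U → rack 1 (remaining 1U)
10U → rack 3 (remaining 14U)
20U → rack 4 (remaining 4U)
10U → rack 3 (remaining 4U)
12U → rack 5 (remaining 12U)
12U → rack 5 (remaining 0U)
8U → rack 6 (remaining 16U)
9U → rack 6 (remaining 7U)
8U → rack 7 (remaining 16U)
Final racks: [9,8,6] [20] [10,10] [20] [12,12] [8,9] [8].

7 racks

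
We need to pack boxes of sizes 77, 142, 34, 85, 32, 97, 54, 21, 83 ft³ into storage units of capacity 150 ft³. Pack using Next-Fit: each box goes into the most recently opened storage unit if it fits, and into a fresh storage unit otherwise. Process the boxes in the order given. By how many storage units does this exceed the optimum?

1

Next-Fit: [77] [142] [34,85] [32,97] [54,21] [83] → 6 storage units.
Total size 625 ft³; any packing needs at least ⌈625/150⌉ = 5 storage units.
An optimal packing achieves that bound: [142] [97,34] [85,54] [83,32,21] [77] → 5 storage units.
Excess: 6 − 5 = 1.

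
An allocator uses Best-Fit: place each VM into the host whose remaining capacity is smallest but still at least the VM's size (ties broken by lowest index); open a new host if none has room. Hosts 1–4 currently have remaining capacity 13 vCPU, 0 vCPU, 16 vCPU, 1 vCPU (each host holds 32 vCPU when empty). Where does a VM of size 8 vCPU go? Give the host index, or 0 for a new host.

1

Hosts with room: host 1 (13 vCPU), host 3 (16 vCPU).
Tightest fit is host 1 with 13 vCPU free.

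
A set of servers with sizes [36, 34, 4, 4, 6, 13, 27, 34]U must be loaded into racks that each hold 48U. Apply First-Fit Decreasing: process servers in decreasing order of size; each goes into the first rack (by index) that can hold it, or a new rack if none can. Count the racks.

4

Sorted descending: 36, 34, 34, 27, 13, 6, 4, 4.
rack 1: place 36U, 12U left
rack 2: place 34U, 14U left
rack 3: place 34U, 14U left
rack 4: place 27U, 21U left
rack 2: place 13U, 1U left
rack 1: place 6U, 6U left
rack 1: place 4U, 2U left
rack 3: place 4U, 10U left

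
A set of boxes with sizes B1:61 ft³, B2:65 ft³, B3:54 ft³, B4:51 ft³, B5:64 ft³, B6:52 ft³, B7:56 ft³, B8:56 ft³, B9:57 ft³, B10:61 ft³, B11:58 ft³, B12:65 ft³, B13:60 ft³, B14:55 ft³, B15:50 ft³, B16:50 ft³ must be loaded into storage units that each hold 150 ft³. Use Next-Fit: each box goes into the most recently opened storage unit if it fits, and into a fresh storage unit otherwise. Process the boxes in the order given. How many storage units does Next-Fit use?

8

B1 (61 ft³) → storage unit 1 (remaining 89 ft³)
B2 (65 ft³) → storage unit 1 (remaining 24 ft³)
B3 (54 ft³) → storage unit 2 (remaining 96 ft³)
B4 (51 ft³) → storage unit 2 (remaining 45 ft³)
B5 (64 ft³) → storage unit 3 (remaining 86 ft³)
B6 (52 ft³) → storage unit 3 (remaining 34 ft³)
B7 (56 ft³) → storage unit 4 (remaining 94 ft³)
B8 (56 ft³) → storage unit 4 (remaining 38 ft³)
B9 (57 ft³) → storage unit 5 (remaining 93 ft³)
B10 (61 ft³) → storage unit 5 (remaining 32 ft³)
B11 (58 ft³) → storage unit 6 (remaining 92 ft³)
B12 (65 ft³) → storage unit 6 (remaining 27 ft³)
B13 (60 ft³) → storage unit 7 (remaining 90 ft³)
B14 (55 ft³) → storage unit 7 (remaining 35 ft³)
B15 (50 ft³) → storage unit 8 (remaining 100 ft³)
B16 (50 ft³) → storage unit 8 (remaining 50 ft³)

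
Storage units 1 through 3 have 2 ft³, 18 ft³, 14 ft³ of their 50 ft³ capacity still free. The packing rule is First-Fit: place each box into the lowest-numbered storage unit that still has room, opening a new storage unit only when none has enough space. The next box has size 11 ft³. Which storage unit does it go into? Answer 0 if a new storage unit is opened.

2

Storage units with room: storage unit 2 (18 ft³), storage unit 3 (14 ft³).
The first with room is storage unit 2.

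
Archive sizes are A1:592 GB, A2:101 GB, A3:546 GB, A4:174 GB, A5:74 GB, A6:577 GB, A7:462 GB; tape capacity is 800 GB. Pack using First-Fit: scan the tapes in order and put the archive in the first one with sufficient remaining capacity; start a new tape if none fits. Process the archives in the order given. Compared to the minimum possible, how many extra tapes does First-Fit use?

0

First-Fit: [592,101,74] [546,174] [577] [462] → 4 tapes.
Total size 2526 GB; any packing needs at least ⌈2526/800⌉ = 4 tapes.
So 4 is already optimal.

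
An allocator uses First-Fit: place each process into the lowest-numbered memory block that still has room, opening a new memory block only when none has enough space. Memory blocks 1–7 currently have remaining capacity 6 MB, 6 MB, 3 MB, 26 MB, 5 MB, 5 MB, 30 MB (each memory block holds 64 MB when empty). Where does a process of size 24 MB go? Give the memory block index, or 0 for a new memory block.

4

Memory blocks with room: memory block 4 (26 MB), memory block 7 (30 MB).
The first with room is memory block 4.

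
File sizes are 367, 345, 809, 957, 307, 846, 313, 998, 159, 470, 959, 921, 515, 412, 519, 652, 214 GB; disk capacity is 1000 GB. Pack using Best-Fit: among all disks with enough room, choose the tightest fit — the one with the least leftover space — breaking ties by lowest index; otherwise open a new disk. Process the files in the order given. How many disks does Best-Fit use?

11 disks

Put 367 GB in disk 1; 633 GB remain.
Put 345 GB in disk 1; 288 GB remain.
Put 809 GB in disk 2; 191 GB remain.
Put 957 GB in disk 3; 43 GB remain.
Put 307 GB in disk 4; 693 GB remain.
Put 846 GB in disk 5; 154 GB remain.
Put 313 GB in disk 4; 380 GB remain.
Put 998 GB in disk 6; 2 GB remain.
Put 159 GB in disk 2; 32 GB remain.
Put 470 GB in disk 7; 530 GB remain.
Put 959 GB in disk 8; 41 GB remain.
Put 921 GB in disk 9; 79 GB remain.
Put 515 GB in disk 7; 15 GB remain.
Put 412 GB in disk 10; 588 GB remain.
Put 519 GB in disk 10; 69 GB remain.
Put 652 GB in disk 11; 348 GB remain.
Put 214 GB in disk 1; 74 GB remain.
Final disks: [367,345,214] [809,159] [957] [307,313] [846] [998] [470,515] [959] [921] [412,519] [652].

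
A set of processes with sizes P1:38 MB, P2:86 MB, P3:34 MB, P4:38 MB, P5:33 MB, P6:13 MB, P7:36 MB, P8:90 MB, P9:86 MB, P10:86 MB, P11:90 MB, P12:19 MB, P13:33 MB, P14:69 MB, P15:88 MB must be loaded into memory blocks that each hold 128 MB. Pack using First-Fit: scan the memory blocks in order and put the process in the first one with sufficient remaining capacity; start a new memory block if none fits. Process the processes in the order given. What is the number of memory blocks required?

P1 (38 MB) → memory block 1 (remaining 90 MB)
P2 (86 MB) → memory block 1 (remaining 4 MB)
P3 (34 MB) → memory block 2 (remaining 94 MB)
P4 (38 MB) → memory block 2 (remaining 56 MB)
P5 (33 MB) → memory block 2 (remaining 23 MB)
P6 (13 MB) → memory block 2 (remaining 10 MB)
P7 (36 MB) → memory block 3 (remaining 92 MB)
P8 (90 MB) → memory block 3 (remaining 2 MB)
P9 (86 MB) → memory block 4 (remaining 42 MB)
P10 (86 MB) → memory block 5 (remaining 42 MB)
P11 (90 MB) → memory block 6 (remaining 38 MB)
P12 (19 MB) → memory block 4 (remaining 23 MB)
P13 (33 MB) → memory block 5 (remaining 9 MB)
P14 (69 MB) → memory block 7 (remaining 59 MB)
P15 (88 MB) → memory block 8 (remaining 40 MB)
Final memory blocks: [38,86] [34,38,33,13] [36,90] [86,19] [86,33] [90] [69] [88].

8 memory blocks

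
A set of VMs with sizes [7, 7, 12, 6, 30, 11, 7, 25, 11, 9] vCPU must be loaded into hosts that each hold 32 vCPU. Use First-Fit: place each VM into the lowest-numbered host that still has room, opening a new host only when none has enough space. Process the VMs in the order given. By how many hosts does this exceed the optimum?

First-Fit: [7,7,12,6] [30] [11,7,11] [25] [9] → 5 hosts.
Total size 125 vCPU; any packing needs at least ⌈125/32⌉ = 4 hosts.
An optimal packing achieves that bound: [30] [25,7] [12,11,9] [11,7,7,6] → 4 hosts.
Excess: 5 − 4 = 1.

1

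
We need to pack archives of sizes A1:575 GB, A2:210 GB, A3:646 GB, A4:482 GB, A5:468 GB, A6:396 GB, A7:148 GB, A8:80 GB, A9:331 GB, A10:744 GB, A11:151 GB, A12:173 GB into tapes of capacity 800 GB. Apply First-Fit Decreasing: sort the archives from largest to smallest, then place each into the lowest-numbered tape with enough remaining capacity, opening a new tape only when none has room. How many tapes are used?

6

Sorted descending: 744, 646, 575, 482, 468, 396, 331, 210, 173, 151, 148, 80.
tape 1: place 744 GB, 56 GB left
tape 2: place 646 GB, 154 GB left
tape 3: place 575 GB, 225 GB left
tape 4: place 482 GB, 318 GB left
tape 5: place 468 GB, 332 GB left
tape 6: place 396 GB, 404 GB left
tape 5: place 331 GB, 1 GB left
tape 3: place 210 GB, 15 GB left
tape 4: place 173 GB, 145 GB left
tape 2: place 151 GB, 3 GB left
tape 6: place 148 GB, 256 GB left
tape 4: place 80 GB, 65 GB left
Final tapes: [744] [646,151] [575,210] [482,173,80] [468,331] [396,148].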